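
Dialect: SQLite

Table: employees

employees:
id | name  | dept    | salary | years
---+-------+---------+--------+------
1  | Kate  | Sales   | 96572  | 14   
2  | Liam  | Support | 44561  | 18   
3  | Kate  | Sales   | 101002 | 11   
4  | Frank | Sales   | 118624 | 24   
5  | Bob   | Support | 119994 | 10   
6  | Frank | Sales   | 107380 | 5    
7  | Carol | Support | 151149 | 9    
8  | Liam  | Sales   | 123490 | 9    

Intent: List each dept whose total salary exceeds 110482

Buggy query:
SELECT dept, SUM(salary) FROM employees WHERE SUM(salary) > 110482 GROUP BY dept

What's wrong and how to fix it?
Bug: SUM(salary) is an aggregate, but WHERE filters rows before aggregation

Fix: Use HAVING (which filters groups after aggregation) instead of WHERE

Corrected query:
SELECT dept, SUM(salary) FROM employees GROUP BY dept HAVING SUM(salary) > 110482

Result:
dept    | SUM(salary)
--------+------------
Sales   | 547068     
Support | 315704     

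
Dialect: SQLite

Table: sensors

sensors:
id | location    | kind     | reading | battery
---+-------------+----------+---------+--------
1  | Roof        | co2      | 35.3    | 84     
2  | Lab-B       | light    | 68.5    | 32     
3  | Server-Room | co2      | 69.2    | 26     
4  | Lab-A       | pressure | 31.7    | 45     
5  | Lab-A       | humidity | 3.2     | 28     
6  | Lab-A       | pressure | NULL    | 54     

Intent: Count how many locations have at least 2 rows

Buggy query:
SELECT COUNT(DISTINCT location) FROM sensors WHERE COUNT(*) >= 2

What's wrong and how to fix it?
Bug: COUNT(*) cannot appear in WHERE; the per-group count doesn't exist yet

Fix: Use a subquery that GROUPs and filters with HAVING, then count its rows

Corrected query:
SELECT COUNT(*) FROM (SELECT location FROM sensors GROUP BY location HAVING COUNT(*) >= 2)

Result:
COUNT(*)
--------
1       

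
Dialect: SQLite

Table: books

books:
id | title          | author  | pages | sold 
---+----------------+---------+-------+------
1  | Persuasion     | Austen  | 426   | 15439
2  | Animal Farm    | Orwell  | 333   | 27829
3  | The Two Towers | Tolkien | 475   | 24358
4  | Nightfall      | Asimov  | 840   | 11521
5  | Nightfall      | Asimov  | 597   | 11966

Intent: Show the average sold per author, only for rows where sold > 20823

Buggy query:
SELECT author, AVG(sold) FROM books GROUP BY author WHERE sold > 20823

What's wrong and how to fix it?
Bug: WHERE cannot follow GROUP BY

Fix: Place WHERE between FROM and GROUP BY

Corrected query:
SELECT author, AVG(sold) FROM books WHERE sold > 20823 GROUP BY author

Result:
author  | AVG(sold)
--------+----------
Orwell  | 27829    
Tolkien | 24358    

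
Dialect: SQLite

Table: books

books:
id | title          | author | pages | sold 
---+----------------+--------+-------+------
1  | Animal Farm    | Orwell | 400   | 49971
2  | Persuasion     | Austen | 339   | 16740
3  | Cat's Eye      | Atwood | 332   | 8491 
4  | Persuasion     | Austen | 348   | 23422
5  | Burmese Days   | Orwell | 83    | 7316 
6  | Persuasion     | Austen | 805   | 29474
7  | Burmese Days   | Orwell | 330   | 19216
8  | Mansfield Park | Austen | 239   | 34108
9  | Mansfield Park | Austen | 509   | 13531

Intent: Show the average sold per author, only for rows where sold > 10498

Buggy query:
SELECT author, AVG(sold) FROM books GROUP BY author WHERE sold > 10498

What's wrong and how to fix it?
Bug: WHERE cannot follow GROUP BY

Fix: Place WHERE between FROM and GROUP BY

Corrected query:
SELECT author, AVG(sold) FROM books WHERE sold > 10498 GROUP BY author

Result:
author | AVG(sold)
-------+----------
Austen | 23455    
Orwell | 34593.5  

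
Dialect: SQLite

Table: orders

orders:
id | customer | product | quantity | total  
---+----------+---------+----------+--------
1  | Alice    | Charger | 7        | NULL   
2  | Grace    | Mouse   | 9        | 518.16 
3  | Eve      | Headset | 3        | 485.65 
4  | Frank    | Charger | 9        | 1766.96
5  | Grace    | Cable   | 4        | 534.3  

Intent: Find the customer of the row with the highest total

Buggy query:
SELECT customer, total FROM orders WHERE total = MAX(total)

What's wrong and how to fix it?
Bug: MAX(total) is an aggregate and cannot be used directly in WHERE

Fix: Use a subquery: WHERE total = (SELECT MAX(total) FROM orders)

Corrected query:
SELECT customer, total FROM orders WHERE total = (SELECT MAX(total) FROM orders)

Result:
customer | total  
---------+--------
Frank    | 1766.96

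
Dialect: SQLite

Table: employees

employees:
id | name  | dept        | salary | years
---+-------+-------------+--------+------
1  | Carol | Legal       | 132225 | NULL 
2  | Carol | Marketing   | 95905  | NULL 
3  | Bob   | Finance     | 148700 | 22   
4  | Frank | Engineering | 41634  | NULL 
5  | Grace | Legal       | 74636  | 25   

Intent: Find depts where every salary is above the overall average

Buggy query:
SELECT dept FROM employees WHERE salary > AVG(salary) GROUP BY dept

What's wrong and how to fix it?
Bug: WHERE evaluates per row before aggregation, so AVG() is unavailable

Fix: Use a subquery for AVG and a HAVING MIN(...) filter so the condition holds for every row in the group

Corrected query:
SELECT dept FROM employees GROUP BY dept HAVING MIN(salary) > (SELECT AVG(salary) FROM employees)

Result:
dept   
-------
Finance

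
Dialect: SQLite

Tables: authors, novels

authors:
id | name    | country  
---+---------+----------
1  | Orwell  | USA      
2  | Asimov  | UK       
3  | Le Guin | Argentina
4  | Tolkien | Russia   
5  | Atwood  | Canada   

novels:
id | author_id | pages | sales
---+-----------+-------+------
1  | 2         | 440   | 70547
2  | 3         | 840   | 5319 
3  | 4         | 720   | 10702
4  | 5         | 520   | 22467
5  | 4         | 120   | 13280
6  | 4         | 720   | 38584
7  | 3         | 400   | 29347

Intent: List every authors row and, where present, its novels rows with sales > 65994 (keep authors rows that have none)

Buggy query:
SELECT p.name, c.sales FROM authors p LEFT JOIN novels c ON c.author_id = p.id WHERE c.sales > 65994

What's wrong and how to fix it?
Bug: A WHERE condition on the right-hand table after LEFT JOIN drops unmatched parents

Fix: Move the right-table condition into the ON clause so unmatched parents are kept

Corrected query:
SELECT p.name, c.sales FROM authors p LEFT JOIN novels c ON c.author_id = p.id AND c.sales > 65994

Result:
name    | sales
--------+------
Orwell  | NULL 
Asimov  | 70547
Le Guin | NULL 
Tolkien | NULL 
Atwood  | NULL 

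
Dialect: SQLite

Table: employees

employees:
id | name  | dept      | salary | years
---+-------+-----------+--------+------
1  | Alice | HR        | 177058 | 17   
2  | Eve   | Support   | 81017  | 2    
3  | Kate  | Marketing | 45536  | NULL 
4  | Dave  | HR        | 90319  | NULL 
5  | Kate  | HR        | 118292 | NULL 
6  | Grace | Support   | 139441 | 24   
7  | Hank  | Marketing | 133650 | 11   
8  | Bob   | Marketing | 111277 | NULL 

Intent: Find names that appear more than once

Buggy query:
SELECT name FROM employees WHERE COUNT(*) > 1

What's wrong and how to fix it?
Bug: COUNT(*) is an aggregate and cannot be used in WHERE

Fix: Group first, then use HAVING for the count condition

Corrected query:
SELECT name FROM employees GROUP BY name HAVING COUNT(*) > 1

Result:
name
----
Kate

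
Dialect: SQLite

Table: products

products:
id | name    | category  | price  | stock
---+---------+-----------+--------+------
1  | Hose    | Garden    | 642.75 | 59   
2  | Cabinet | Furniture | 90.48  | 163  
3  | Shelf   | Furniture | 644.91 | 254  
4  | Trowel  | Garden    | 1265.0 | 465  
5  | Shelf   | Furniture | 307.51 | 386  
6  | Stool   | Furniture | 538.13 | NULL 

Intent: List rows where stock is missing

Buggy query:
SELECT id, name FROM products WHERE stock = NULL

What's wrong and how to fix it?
Bug: '= NULL' is always unknown in SQL three-valued logic, so no rows match

Fix: Use IS NULL to test for NULL

Corrected query:
SELECT id, name FROM products WHERE stock IS NULL

Result:
id | name 
---+------
6  | Stool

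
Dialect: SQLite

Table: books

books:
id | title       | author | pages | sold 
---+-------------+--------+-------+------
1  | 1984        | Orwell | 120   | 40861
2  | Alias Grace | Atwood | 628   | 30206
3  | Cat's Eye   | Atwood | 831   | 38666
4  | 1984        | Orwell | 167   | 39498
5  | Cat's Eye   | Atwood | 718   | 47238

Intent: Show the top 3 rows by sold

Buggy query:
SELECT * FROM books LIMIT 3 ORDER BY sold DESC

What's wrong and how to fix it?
Bug: ORDER BY cannot follow LIMIT; LIMIT is the final clause

Fix: Swap the clauses: ORDER BY first, then LIMIT

Corrected query:
SELECT * FROM books ORDER BY sold DESC LIMIT 3

Result:
id | title     | author | pages | sold 
---+-----------+--------+-------+------
5  | Cat's Eye | Atwood | 718   | 47238
1  | 1984      | Orwell | 120   | 40861
4  | 1984      | Orwell | 167   | 39498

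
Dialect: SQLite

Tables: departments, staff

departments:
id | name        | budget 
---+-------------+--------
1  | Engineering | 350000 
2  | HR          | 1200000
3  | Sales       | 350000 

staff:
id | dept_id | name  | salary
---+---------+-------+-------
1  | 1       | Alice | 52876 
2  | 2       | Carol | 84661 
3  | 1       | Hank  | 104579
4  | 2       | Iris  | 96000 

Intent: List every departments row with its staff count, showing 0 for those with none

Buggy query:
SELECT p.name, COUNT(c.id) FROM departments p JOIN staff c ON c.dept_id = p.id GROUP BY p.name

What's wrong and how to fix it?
Bug: An inner join excludes parents with zero children

Fix: Switch to LEFT JOIN to retain unmatched parent rows

Corrected query:
SELECT p.name, COUNT(c.id) FROM departments p LEFT JOIN staff c ON c.dept_id = p.id GROUP BY p.name

Result:
name        | COUNT(c.id)
------------+------------
Engineering | 2          
HR          | 2          
Sales       | 0          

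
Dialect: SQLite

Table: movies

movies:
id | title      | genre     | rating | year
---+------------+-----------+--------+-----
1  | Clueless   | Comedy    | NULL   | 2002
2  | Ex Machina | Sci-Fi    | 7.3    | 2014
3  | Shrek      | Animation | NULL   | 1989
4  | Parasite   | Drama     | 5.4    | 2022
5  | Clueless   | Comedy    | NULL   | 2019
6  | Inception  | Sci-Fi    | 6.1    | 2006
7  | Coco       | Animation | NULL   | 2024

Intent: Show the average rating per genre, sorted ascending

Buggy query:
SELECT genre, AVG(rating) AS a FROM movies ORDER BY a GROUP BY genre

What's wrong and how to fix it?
Bug: GROUP BY must precede ORDER BY

Fix: Move ORDER BY to the end, after GROUP BY

Corrected query:
SELECT genre, AVG(rating) AS a FROM movies GROUP BY genre ORDER BY a

Result:
genre     | a   
----------+-----
Animation | NULL
Comedy    | NULL
Drama     | 5.4 
Sci-Fi    | 6.7 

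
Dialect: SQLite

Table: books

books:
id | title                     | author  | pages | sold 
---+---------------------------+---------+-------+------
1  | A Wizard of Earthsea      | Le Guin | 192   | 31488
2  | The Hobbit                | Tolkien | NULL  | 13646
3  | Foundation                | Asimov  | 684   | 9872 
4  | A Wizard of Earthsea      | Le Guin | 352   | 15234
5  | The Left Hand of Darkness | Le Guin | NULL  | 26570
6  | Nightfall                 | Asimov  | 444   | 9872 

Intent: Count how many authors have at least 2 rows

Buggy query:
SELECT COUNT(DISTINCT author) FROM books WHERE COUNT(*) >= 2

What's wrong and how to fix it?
Bug: COUNT(*) cannot appear in WHERE; the per-group count doesn't exist yet

Fix: Group first with HAVING COUNT(*) >= 2, then COUNT the resulting groups

Corrected query:
SELECT COUNT(*) FROM (SELECT author FROM books GROUP BY author HAVING COUNT(*) >= 2)

Result:
COUNT(*)
--------
2       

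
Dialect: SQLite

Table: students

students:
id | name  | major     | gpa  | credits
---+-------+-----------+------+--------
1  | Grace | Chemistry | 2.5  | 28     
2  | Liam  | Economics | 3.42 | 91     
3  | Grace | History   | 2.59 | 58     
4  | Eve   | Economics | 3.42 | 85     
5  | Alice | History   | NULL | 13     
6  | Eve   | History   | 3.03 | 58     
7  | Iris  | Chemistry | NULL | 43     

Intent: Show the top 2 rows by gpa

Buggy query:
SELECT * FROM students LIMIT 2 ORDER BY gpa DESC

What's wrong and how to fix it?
Bug: ORDER BY cannot follow LIMIT; LIMIT is the final clause

Fix: Swap the clauses: ORDER BY first, then LIMIT

Corrected query:
SELECT * FROM students ORDER BY gpa DESC LIMIT 2

Result:
id | name | major     | gpa  | credits
---+------+-----------+------+--------
2  | Liam | Economics | 3.42 | 91     
4  | Eve  | Economics | 3.42 | 85     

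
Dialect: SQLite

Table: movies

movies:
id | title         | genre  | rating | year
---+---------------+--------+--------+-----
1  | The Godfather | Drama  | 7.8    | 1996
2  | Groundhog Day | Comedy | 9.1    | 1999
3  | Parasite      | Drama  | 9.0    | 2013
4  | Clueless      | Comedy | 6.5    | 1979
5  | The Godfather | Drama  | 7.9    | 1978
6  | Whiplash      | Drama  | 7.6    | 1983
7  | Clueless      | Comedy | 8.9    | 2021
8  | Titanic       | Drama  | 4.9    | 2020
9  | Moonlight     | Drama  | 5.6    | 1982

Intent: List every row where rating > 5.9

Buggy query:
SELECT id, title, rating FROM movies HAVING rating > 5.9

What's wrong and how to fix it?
Bug: This is a non-aggregate query (no GROUP BY, no aggregates), so in SQLite the HAVING clause is invalid here; a row-level condition belongs in WHERE

Fix: Use WHERE for row-level filtering

Corrected query:
SELECT id, title, rating FROM movies WHERE rating > 5.9

Result:
id | title         | rating
---+---------------+-------
1  | The Godfather | 7.8   
2  | Groundhog Day | 9.1   
3  | Parasite      | 9     
4  | Clueless      | 6.5   
5  | The Godfather | 7.9   
6  | Whiplash      | 7.6   
7  | Clueless      | 8.9   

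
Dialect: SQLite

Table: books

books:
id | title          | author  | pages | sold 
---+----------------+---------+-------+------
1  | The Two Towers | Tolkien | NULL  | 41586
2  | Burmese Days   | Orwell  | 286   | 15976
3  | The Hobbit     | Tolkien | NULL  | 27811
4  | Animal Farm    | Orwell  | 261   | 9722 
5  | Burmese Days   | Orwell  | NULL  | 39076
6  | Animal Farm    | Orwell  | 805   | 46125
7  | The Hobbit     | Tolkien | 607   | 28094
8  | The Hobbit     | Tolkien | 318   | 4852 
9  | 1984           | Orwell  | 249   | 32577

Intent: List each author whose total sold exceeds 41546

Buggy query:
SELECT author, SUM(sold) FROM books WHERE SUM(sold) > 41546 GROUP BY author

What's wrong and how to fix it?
Bug: SUM(sold) is an aggregate, but WHERE filters rows before aggregation

Fix: Use HAVING (which filters groups after aggregation) instead of WHERE

Corrected query:
SELECT author, SUM(sold) FROM books GROUP BY author HAVING SUM(sold) > 41546

Result:
author  | SUM(sold)
--------+----------
Orwell  | 143476   
Tolkien | 102343   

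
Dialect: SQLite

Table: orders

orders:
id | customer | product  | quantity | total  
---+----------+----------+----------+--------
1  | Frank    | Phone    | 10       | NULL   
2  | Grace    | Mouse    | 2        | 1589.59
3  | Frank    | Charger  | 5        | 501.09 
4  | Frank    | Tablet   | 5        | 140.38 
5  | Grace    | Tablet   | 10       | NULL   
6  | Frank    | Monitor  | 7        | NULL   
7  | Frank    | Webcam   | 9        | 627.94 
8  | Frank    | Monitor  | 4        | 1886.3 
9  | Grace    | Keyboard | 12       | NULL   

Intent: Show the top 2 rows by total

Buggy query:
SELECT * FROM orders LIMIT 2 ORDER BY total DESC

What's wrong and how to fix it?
Bug: ORDER BY cannot follow LIMIT; LIMIT is the final clause

Fix: Sort with ORDER BY, then apply LIMIT

Corrected query:
SELECT * FROM orders ORDER BY total DESC LIMIT 2

Result:
id | customer | product | quantity | total  
---+----------+---------+----------+--------
8  | Frank    | Monitor | 4        | 1886.3 
2  | Grace    | Mouse   | 2        | 1589.59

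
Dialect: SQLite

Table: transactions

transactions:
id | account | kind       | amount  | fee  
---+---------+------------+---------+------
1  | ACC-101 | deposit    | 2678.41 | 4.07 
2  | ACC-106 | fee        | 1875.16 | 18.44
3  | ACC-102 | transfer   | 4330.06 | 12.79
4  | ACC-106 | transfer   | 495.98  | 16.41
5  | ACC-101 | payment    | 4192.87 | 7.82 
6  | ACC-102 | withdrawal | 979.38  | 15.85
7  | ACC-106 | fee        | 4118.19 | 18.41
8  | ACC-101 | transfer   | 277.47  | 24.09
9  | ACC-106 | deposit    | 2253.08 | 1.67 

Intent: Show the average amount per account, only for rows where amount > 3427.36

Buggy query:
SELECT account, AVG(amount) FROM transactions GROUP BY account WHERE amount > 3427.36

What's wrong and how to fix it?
Bug: Row-level WHERE must come before GROUP BY in the clause order

Fix: Place WHERE between FROM and GROUP BY

Corrected query:
SELECT account, AVG(amount) FROM transactions WHERE amount > 3427.36 GROUP BY account

Result:
account | AVG(amount)
--------+------------
ACC-101 | 4192.87    
ACC-102 | 4330.06    
ACC-106 | 4118.19    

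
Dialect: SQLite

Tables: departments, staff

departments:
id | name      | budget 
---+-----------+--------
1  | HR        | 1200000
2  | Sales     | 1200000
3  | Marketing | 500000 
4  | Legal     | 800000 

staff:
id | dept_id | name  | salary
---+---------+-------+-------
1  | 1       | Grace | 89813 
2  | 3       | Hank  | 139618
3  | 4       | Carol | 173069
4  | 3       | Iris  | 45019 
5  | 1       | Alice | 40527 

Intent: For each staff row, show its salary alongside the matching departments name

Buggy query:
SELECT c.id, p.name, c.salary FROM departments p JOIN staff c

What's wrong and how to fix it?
Bug: Missing join condition: each staff row is matched to all departments rows instead of just its own

Fix: Specify the join condition linking the foreign key to the parent id

Corrected query:
SELECT c.id, p.name, c.salary FROM departments p JOIN staff c ON c.dept_id = p.id

Result:
id | name      | salary
---+-----------+-------
1  | HR        | 89813 
2  | Marketing | 139618
3  | Legal     | 173069
4  | Marketing | 45019 
5  | HR        | 40527 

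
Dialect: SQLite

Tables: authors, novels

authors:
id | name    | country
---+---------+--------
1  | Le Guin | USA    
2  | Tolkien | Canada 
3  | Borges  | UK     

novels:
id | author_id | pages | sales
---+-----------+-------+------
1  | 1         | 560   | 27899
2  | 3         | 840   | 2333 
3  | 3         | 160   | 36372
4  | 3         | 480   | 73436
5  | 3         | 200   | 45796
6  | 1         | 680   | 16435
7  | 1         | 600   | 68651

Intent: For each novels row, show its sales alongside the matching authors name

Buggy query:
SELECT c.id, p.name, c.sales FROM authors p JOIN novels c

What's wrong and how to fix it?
Bug: Missing join condition: each novels row is matched to all authors rows instead of just its own

Fix: Add ON c.author_id = p.id to the JOIN

Corrected query:
SELECT c.id, p.name, c.sales FROM authors p JOIN novels c ON c.author_id = p.id

Result:
id | name    | sales
---+---------+------
1  | Le Guin | 27899
2  | Borges  | 2333 
3  | Borges  | 36372
4  | Borges  | 73436
5  | Borges  | 45796
6  | Le Guin | 16435
7  | Le Guin | 68651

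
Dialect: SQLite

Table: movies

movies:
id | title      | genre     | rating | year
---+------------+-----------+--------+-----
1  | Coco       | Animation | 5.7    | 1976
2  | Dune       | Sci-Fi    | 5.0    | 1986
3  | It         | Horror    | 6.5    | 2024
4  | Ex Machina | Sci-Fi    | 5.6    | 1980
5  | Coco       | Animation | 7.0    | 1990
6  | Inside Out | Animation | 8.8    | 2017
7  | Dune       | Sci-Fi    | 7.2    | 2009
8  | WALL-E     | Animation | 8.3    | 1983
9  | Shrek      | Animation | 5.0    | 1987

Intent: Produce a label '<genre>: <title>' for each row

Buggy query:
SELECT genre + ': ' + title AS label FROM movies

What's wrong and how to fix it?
Bug: SQLite uses || for string concatenation; + coerces text to numbers (yielding 0)

Fix: Use the || operator for string concatenation

Corrected query:
SELECT genre || ': ' || title AS label FROM movies

Result:
label                
---------------------
Animation: Coco      
Sci-Fi: Dune         
Horror: It           
Sci-Fi: Ex Machina   
Animation: Coco      
Animation: Inside Out
Sci-Fi: Dune         
Animation: WALL-E    
Animation: Shrek     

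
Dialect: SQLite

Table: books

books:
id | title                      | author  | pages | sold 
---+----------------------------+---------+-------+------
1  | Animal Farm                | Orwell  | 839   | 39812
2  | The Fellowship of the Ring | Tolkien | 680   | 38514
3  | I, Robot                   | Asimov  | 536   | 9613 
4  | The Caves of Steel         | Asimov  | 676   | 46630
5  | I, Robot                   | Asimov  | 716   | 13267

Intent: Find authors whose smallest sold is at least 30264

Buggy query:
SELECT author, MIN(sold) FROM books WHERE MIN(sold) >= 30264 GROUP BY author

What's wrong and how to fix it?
Bug: MIN() in WHERE is a misuse of aggregate

Fix: Use HAVING for the per-group MIN condition

Corrected query:
SELECT author, MIN(sold) FROM books GROUP BY author HAVING MIN(sold) >= 30264

Result:
author  | MIN(sold)
--------+----------
Orwell  | 39812    
Tolkien | 38514    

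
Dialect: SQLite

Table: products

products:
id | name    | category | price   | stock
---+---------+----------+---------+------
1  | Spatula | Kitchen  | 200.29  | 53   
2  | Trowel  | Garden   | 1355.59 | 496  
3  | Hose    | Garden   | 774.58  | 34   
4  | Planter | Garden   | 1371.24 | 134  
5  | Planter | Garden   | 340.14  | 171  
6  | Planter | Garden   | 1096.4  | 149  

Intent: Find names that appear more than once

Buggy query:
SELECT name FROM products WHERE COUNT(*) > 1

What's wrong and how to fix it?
Bug: WHERE can't reference COUNT(*); aggregates are computed after WHERE

Fix: Group first, then use HAVING for the count condition

Corrected query:
SELECT name FROM products GROUP BY name HAVING COUNT(*) > 1

Result:
name   
-------
Planter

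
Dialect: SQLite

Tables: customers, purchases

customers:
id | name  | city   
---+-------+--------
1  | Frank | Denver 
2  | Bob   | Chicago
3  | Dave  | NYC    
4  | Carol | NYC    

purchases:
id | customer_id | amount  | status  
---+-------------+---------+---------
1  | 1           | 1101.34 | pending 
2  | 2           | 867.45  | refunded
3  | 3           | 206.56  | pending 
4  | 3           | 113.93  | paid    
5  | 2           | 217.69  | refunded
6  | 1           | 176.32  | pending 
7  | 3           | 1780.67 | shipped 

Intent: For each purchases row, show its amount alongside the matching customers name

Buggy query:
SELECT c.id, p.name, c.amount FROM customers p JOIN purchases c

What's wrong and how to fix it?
Bug: Missing join condition: each purchases row is matched to all customers rows instead of just its own

Fix: Add ON c.customer_id = p.id to the JOIN

Corrected query:
SELECT c.id, p.name, c.amount FROM customers p JOIN purchases c ON c.customer_id = p.id

Result:
id | name  | amount 
---+-------+--------
1  | Frank | 1101.34
2  | Bob   | 867.45 
3  | Dave  | 206.56 
4  | Dave  | 113.93 
5  | Bob   | 217.69 
6  | Frank | 176.32 
7  | Dave  | 1780.67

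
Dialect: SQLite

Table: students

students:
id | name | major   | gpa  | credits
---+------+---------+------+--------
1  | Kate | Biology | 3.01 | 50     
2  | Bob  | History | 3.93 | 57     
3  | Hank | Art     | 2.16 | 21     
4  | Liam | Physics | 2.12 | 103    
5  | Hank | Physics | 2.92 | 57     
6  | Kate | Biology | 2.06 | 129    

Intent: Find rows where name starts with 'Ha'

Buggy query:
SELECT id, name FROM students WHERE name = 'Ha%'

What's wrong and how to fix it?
Bug: Wildcards only work with LIKE; '=' treats '%' as a literal character

Fix: Replace '=' with LIKE so 'Ha%' is treated as a pattern

Corrected query:
SELECT id, name FROM students WHERE name LIKE 'Ha%'

Result:
id | name
---+-----
3  | Hank
5  | Hank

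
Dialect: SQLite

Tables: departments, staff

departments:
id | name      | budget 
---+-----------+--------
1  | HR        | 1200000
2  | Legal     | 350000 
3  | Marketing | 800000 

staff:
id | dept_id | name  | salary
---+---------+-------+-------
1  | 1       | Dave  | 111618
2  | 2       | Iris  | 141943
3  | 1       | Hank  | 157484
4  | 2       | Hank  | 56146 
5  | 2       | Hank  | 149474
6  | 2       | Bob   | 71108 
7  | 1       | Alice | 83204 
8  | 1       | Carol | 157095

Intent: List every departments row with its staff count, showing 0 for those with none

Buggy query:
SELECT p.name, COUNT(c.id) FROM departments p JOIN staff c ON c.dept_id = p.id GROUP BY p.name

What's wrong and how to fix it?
Bug: INNER JOIN drops departments rows that have no matching staff rows

Fix: Use LEFT JOIN so parents without children still appear (COUNT(c.id) gives 0)

Corrected query:
SELECT p.name, COUNT(c.id) FROM departments p LEFT JOIN staff c ON c.dept_id = p.id GROUP BY p.name

Result:
name      | COUNT(c.id)
----------+------------
HR        | 4          
Legal     | 4          
Marketing | 0          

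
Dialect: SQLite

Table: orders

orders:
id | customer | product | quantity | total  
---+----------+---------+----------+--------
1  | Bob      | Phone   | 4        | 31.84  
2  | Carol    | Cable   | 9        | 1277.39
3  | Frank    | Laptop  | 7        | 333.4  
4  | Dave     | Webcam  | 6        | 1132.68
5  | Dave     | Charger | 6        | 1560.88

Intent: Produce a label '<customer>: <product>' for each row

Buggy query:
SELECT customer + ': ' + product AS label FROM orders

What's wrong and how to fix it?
Bug: '+' is numeric addition; on text columns SQLite converts them to 0 instead of concatenating

Fix: Replace + with || to concatenate text

Corrected query:
SELECT customer || ': ' || product AS label FROM orders

Result:
label        
-------------
Bob: Phone   
Carol: Cable 
Frank: Laptop
Dave: Webcam 
Dave: Charger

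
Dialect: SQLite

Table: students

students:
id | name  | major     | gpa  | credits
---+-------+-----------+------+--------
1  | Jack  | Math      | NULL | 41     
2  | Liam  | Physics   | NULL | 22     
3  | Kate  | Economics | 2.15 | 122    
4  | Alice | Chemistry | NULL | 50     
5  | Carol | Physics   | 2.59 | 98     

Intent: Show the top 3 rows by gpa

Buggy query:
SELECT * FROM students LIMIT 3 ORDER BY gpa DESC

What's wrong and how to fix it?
Bug: ORDER BY cannot follow LIMIT; LIMIT is the final clause

Fix: Sort with ORDER BY, then apply LIMIT

Corrected query:
SELECT * FROM students ORDER BY gpa DESC LIMIT 3

Result:
id | name  | major     | gpa  | credits
---+-------+-----------+------+--------
5  | Carol | Physics   | 2.59 | 98     
3  | Kate  | Economics | 2.15 | 122    
1  | Jack  | Math      | NULL | 41     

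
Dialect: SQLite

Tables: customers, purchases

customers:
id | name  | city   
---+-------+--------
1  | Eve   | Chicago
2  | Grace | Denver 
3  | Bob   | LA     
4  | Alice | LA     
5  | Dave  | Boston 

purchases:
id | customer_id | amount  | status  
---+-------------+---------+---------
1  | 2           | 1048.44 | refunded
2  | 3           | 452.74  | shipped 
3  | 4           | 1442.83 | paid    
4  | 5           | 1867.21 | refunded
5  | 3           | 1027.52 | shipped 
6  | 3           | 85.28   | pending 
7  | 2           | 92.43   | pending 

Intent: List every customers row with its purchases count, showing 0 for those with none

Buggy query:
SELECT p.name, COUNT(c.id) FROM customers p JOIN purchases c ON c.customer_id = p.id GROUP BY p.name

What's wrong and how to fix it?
Bug: An inner join excludes parents with zero children

Fix: Switch to LEFT JOIN to retain unmatched parent rows

Corrected query:
SELECT p.name, COUNT(c.id) FROM customers p LEFT JOIN purchases c ON c.customer_id = p.id GROUP BY p.name

Result:
name  | COUNT(c.id)
------+------------
Alice | 1          
Bob   | 3          
Dave  | 1          
Eve   | 0          
Grace | 2          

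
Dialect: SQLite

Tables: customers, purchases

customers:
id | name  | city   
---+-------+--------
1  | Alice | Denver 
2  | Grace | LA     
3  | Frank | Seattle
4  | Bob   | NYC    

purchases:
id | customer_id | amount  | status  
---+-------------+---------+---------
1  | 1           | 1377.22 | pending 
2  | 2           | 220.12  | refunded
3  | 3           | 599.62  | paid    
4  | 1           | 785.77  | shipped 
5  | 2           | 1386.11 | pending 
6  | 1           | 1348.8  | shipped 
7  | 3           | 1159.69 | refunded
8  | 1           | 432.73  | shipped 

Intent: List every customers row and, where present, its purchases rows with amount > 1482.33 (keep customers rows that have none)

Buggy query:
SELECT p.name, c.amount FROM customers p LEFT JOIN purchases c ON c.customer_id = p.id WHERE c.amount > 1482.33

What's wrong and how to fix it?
Bug: Filtering c.amount in WHERE discards the NULL rows produced by LEFT JOIN, turning it into an inner join

Fix: Move the right-table condition into the ON clause so unmatched parents are kept

Corrected query:
SELECT p.name, c.amount FROM customers p LEFT JOIN purchases c ON c.customer_id = p.id AND c.amount > 1482.33

Result:
name  | amount
------+-------
Alice | NULL  
Grace | NULL  
Frank | NULL  
Bob   | NULL  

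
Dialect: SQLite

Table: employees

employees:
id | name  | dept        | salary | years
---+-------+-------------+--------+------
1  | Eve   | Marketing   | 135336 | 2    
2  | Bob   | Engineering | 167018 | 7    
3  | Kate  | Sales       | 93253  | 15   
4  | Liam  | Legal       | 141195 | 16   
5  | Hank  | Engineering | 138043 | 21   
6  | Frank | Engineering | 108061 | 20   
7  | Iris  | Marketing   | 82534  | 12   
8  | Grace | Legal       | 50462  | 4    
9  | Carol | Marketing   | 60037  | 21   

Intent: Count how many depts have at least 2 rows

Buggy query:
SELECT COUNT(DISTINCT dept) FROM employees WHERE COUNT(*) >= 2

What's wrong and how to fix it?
Bug: COUNT(*) cannot appear in WHERE; the per-group count doesn't exist yet

Fix: Use a subquery that GROUPs and filters with HAVING, then count its rows

Corrected query:
SELECT COUNT(*) FROM (SELECT dept FROM employees GROUP BY dept HAVING COUNT(*) >= 2)

Result:
COUNT(*)
--------
3       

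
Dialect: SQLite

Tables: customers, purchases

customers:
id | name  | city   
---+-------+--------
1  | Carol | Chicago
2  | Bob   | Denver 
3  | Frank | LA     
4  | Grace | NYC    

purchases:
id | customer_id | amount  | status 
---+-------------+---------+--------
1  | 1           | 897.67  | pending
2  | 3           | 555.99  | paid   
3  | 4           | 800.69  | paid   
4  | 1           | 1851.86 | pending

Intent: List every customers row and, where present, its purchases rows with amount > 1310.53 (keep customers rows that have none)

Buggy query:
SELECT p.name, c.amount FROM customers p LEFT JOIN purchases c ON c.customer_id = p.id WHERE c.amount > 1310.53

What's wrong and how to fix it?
Bug: A WHERE condition on the right-hand table after LEFT JOIN drops unmatched parents

Fix: Move the right-table condition into the ON clause so unmatched parents are kept

Corrected query:
SELECT p.name, c.amount FROM customers p LEFT JOIN purchases c ON c.customer_id = p.id AND c.amount > 1310.53

Result:
name  | amount 
------+--------
Carol | 1851.86
Bob   | NULL   
Frank | NULL   
Grace | NULL   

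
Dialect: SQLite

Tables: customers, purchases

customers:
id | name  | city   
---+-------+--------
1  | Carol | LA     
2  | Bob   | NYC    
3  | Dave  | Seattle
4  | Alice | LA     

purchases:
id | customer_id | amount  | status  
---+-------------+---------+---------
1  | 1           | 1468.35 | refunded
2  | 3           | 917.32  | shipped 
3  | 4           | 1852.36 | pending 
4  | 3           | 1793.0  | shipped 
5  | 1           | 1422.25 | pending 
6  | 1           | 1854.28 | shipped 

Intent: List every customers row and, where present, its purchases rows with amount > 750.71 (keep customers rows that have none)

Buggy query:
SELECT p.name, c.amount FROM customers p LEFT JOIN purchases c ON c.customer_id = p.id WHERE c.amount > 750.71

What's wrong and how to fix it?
Bug: A WHERE condition on the right-hand table after LEFT JOIN drops unmatched parents

Fix: Put 'c.amount > 750.71' in the JOIN's ON clause instead of WHERE

Corrected query:
SELECT p.name, c.amount FROM customers p LEFT JOIN purchases c ON c.customer_id = p.id AND c.amount > 750.71

Result:
name  | amount 
------+--------
Carol | 1422.25
Carol | 1468.35
Carol | 1854.28
Bob   | NULL   
Dave  | 917.32 
Dave  | 1793   
Alice | 1852.36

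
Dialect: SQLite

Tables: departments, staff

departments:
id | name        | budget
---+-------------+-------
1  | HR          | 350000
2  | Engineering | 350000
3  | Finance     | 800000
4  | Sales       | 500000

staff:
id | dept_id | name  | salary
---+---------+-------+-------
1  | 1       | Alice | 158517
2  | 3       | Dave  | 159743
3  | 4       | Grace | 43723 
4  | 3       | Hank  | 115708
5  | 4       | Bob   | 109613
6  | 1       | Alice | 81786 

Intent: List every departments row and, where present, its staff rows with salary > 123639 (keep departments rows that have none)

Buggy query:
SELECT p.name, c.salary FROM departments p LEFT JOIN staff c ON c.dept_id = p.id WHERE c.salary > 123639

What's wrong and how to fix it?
Bug: Filtering c.salary in WHERE discards the NULL rows produced by LEFT JOIN, turning it into an inner join

Fix: Move the right-table condition into the ON clause so unmatched parents are kept

Corrected query:
SELECT p.name, c.salary FROM departments p LEFT JOIN staff c ON c.dept_id = p.id AND c.salary > 123639

Result:
name        | salary
------------+-------
HR          | 158517
Engineering | NULL  
Finance     | 159743
Sales       | NULL  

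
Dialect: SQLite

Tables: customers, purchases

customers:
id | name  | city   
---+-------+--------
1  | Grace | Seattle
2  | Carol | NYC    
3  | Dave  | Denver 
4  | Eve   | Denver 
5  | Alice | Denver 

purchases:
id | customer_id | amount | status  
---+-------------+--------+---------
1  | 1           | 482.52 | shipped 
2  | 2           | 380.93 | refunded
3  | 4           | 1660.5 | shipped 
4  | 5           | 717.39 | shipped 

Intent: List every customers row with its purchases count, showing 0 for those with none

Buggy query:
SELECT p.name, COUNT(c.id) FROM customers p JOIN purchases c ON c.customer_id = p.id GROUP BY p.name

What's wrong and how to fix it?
Bug: INNER JOIN drops customers rows that have no matching purchases rows

Fix: Use LEFT JOIN so parents without children still appear (COUNT(c.id) gives 0)

Corrected query:
SELECT p.name, COUNT(c.id) FROM customers p LEFT JOIN purchases c ON c.customer_id = p.id GROUP BY p.name

Result:
name  | COUNT(c.id)
------+------------
Alice | 1          
Carol | 1          
Dave  | 0          
Eve   | 1          
Grace | 1          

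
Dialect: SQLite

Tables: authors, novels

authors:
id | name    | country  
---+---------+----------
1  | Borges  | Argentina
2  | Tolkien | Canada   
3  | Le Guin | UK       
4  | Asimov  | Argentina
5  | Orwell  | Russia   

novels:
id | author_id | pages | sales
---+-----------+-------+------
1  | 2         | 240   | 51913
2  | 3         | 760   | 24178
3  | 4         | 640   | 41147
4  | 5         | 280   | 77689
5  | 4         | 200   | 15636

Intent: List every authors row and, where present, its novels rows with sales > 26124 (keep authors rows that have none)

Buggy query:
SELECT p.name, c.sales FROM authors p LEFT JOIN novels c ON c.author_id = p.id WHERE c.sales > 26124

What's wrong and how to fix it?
Bug: A WHERE condition on the right-hand table after LEFT JOIN drops unmatched parents

Fix: Move the right-table condition into the ON clause so unmatched parents are kept

Corrected query:
SELECT p.name, c.sales FROM authors p LEFT JOIN novels c ON c.author_id = p.id AND c.sales > 26124

Result:
name    | sales
--------+------
Borges  | NULL 
Tolkien | 51913
Le Guin | NULL 
Asimov  | 41147
Orwell  | 77689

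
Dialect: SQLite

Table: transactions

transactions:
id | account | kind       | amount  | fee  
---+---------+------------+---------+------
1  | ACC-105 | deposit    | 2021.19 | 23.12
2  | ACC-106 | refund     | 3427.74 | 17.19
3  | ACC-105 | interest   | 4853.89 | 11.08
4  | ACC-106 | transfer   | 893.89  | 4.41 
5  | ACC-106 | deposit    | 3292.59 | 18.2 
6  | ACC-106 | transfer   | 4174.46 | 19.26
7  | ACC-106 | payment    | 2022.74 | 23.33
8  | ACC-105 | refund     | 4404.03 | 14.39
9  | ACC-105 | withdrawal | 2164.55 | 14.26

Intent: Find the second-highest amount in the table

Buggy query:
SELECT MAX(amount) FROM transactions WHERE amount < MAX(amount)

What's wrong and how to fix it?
Bug: MAX(amount) on the right of the comparison is an aggregate-in-WHERE error

Fix: Compute the overall MAX in a subquery, then take MAX of rows below it

Corrected query:
SELECT MAX(amount) FROM transactions WHERE amount < (SELECT MAX(amount) FROM transactions)

Result:
MAX(amount)
-----------
4404.03    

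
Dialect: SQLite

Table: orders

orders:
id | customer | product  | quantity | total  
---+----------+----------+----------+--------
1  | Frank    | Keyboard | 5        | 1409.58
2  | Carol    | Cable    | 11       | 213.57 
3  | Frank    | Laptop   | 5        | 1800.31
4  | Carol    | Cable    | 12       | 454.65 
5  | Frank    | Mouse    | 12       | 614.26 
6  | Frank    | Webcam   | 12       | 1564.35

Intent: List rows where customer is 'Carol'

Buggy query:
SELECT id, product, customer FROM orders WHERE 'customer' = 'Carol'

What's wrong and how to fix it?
Bug: 'customer' in single quotes is a string literal, not the column; the comparison is literal-vs-literal and never true

Fix: Remove the quotes around the column name (or use double quotes for an identifier)

Corrected query:
SELECT id, product, customer FROM orders WHERE customer = 'Carol'

Result:
id | product | customer
---+---------+---------
2  | Cable   | Carol   
4  | Cable   | Carol   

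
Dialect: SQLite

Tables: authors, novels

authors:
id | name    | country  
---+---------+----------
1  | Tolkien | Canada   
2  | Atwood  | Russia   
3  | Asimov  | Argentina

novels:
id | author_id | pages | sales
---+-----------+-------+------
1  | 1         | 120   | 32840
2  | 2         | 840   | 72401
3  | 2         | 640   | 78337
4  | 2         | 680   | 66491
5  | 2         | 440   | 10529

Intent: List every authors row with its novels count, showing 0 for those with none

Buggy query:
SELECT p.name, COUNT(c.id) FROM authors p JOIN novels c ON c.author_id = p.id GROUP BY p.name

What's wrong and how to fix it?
Bug: INNER JOIN drops authors rows that have no matching novels rows

Fix: Use LEFT JOIN so parents without children still appear (COUNT(c.id) gives 0)

Corrected query:
SELECT p.name, COUNT(c.id) FROM authors p LEFT JOIN novels c ON c.author_id = p.id GROUP BY p.name

Result:
name    | COUNT(c.id)
--------+------------
Asimov  | 0          
Atwood  | 4          
Tolkien | 1          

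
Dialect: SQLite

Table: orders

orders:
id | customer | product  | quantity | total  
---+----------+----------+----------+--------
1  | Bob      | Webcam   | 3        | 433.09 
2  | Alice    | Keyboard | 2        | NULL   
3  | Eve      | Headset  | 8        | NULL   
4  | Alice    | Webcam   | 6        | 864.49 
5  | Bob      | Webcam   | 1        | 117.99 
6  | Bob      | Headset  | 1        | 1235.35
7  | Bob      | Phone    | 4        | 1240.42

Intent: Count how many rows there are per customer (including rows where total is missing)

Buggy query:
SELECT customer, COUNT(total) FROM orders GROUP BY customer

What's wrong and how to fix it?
Bug: COUNT(column) counts non-NULL values only; rows with NULL total aren't counted

Fix: Use COUNT(*) to count all rows regardless of NULL

Corrected query:
SELECT customer, COUNT(*) FROM orders GROUP BY customer

Result:
customer | COUNT(*)
---------+---------
Alice    | 2       
Bob      | 4       
Eve      | 1       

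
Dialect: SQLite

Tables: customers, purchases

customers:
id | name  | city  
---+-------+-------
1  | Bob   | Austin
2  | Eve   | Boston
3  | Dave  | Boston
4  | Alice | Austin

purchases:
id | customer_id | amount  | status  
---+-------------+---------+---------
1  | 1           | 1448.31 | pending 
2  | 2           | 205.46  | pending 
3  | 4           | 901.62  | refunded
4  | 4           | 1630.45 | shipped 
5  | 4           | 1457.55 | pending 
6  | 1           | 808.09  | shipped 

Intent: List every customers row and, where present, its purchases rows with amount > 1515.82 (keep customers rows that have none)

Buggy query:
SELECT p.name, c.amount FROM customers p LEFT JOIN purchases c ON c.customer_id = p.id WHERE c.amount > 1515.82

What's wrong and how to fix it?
Bug: A WHERE condition on the right-hand table after LEFT JOIN drops unmatched parents

Fix: Move the right-table condition into the ON clause so unmatched parents are kept

Corrected query:
SELECT p.name, c.amount FROM customers p LEFT JOIN purchases c ON c.customer_id = p.id AND c.amount > 1515.82

Result:
name  | amount 
------+--------
Bob   | NULL   
Eve   | NULL   
Dave  | NULL   
Alice | 1630.45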